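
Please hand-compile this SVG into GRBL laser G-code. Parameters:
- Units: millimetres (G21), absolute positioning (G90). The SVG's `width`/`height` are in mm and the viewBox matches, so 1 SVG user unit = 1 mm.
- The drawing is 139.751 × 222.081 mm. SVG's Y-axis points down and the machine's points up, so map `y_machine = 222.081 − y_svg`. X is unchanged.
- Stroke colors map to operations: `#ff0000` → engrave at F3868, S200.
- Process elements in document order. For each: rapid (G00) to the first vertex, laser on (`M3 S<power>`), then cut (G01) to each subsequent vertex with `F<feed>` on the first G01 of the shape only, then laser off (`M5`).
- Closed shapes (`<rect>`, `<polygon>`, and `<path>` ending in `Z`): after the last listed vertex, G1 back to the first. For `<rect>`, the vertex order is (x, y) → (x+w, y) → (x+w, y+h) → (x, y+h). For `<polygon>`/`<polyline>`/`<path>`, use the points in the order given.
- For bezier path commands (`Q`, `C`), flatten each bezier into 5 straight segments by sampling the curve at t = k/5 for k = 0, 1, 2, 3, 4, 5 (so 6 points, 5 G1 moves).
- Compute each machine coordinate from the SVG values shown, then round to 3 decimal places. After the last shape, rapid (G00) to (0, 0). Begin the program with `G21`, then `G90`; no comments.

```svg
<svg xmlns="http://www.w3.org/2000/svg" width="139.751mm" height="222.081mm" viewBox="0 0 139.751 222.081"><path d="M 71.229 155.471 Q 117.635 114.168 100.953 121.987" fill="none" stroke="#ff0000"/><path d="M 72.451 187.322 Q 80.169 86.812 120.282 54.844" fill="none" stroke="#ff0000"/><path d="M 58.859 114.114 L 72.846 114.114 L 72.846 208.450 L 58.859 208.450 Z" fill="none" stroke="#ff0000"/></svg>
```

G21
G90
G00 X71.229 Y66.610
M3 S200
G01 X87.268 Y81.166 F3868
G01 X98.260 Y91.793
G01 X104.205 Y98.490
G01 X105.102 Y101.257
G01 X100.953 Y100.094
M5
G00 X72.451 Y34.759
M3 S200
G01 X76.834 Y72.221 F3868
G01 X83.809 Y104.200
G01 X93.375 Y130.696
G01 X105.533 Y151.708
G01 X120.282 Y167.237
M5
G00 X58.859 Y107.967
M3 S200
G01 X72.846 Y107.967 F3868
G01 X72.846 Y13.631
G01 X58.859 Y13.631
G01 X58.859 Y107.967
M5
G00 X0.000 Y0.000

1 u = 1 mm; y_m = 222.081 − y.

[1] `<path>` quadratic bezier, #ff0000→engrave S200 F3868: (71.229,66.610) → (87.268,81.166) → (98.260,91.793) → (104.205,98.490) → (105.102,101.257) → (100.953,100.094)

[2] `<path>` quadratic bezier, #ff0000→engrave S200 F3868: (72.451,34.759) → (76.834,72.221) → (83.809,104.200) → (93.375,130.696) → (105.533,151.708) → (120.282,167.237)

[3] `<path>` rectangle, #ff0000→engrave S200 F3868: (58.859,107.967) → (72.846,107.967) → (72.846,13.631) → (58.859,13.631) → (58.859,107.967) (closed)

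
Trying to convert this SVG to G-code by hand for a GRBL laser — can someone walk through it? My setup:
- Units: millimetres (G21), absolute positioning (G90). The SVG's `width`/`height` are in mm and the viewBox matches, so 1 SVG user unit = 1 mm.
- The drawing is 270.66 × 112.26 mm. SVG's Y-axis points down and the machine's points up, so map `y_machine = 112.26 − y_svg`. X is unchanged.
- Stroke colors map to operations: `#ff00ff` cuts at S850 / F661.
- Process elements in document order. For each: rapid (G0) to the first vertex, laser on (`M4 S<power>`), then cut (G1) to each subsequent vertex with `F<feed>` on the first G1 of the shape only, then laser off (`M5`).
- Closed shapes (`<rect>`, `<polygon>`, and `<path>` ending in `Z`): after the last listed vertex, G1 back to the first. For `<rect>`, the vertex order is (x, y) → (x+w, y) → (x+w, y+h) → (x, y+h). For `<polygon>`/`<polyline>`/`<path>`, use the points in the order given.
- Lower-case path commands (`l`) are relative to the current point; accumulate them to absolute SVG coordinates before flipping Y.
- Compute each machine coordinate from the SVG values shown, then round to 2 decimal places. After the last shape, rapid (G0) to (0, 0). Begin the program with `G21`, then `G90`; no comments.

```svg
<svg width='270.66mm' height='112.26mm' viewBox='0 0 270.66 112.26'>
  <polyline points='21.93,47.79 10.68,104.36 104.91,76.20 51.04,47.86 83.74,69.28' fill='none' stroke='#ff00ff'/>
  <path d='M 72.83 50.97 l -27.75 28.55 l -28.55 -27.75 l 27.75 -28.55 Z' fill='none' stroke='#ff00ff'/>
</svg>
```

G21
G90
G0 X21.93 Y64.47
M4 S850
G1 X10.68 Y7.90 F661
G1 X104.91 Y36.06
G1 X51.04 Y64.40
G1 X83.74 Y42.98
M5
G0 X72.83 Y61.29
M4 S850
G1 X45.08 Y32.74 F661
G1 X16.53 Y60.49
G1 X44.28 Y89.04
G1 X72.83 Y61.29
M5
G0 X0.00 Y0.00

viewBox `0 0 270.66 112.26` with mm width/height → 1 unit = 1 mm. Flip: y_m = 112.26 − y_svg.

**Shape 1** — `<polyline>` open polyline, stroke `#ff00ff` → cut (S850, F661). Machine vertices: (21.93,64.47) → (10.68,7.90) → (104.91,36.06) → (51.04,64.40) → (83.74,42.98). Open path.

**Shape 2** — `<path>` regular polygon, stroke `#ff00ff` → cut (S850, F661). Machine vertices: (72.83,61.29) → (45.08,32.74) → (16.53,60.49) → (44.28,89.04) → (72.83,61.29). Closed: final G1 returns to the first vertex.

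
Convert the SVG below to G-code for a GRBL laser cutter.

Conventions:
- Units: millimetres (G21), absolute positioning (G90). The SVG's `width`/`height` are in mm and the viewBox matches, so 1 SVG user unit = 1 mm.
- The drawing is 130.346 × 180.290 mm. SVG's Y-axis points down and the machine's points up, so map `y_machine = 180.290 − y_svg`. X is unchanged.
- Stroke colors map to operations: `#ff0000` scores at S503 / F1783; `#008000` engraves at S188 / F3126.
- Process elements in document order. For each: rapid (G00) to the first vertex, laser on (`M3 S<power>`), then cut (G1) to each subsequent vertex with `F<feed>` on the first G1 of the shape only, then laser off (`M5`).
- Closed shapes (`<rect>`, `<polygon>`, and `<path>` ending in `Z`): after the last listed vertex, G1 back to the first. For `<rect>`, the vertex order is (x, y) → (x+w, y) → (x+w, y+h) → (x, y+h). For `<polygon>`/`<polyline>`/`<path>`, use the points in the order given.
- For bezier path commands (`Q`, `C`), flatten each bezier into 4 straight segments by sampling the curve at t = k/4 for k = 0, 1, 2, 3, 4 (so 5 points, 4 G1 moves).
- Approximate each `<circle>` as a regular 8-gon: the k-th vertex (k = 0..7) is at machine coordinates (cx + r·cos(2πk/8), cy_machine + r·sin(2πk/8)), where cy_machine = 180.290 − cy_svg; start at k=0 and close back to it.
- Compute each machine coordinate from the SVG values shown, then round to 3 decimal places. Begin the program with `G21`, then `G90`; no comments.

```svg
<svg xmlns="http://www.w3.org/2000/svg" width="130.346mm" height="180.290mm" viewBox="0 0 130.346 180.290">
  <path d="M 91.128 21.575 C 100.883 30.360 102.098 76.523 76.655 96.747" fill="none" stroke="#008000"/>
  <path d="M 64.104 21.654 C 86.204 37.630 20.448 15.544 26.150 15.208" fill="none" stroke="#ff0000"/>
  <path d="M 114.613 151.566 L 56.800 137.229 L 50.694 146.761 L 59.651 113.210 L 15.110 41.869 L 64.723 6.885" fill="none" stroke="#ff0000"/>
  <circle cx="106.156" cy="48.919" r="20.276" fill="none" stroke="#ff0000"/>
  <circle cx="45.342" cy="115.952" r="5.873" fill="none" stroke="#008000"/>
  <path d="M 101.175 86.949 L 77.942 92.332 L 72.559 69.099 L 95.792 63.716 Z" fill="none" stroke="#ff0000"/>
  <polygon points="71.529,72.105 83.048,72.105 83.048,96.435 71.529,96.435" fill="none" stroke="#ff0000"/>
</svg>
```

G21
G90
G00 X91.128 Y158.715
M3 S188
G1 X96.560 Y146.107 F3126
G1 X97.091 Y125.419
G1 X91.022 Y102.585
G1 X76.655 Y83.543
M5
G00 X64.104 Y158.636
M3 S503
G1 X66.695 Y152.856 F1783
G1 X51.276 Y155.742
G1 X32.783 Y161.686
G1 X26.150 Y165.082
M5
G00 X114.613 Y28.724
M3 S503
G1 X56.800 Y43.061 F1783
G1 X50.694 Y33.529
G1 X59.651 Y67.080
G1 X15.110 Y138.421
G1 X64.723 Y173.405
M5
G00 X126.432 Y131.371
M3 S503
G1 X120.493 Y145.708 F1783
G1 X106.156 Y151.647
G1 X91.819 Y145.708
G1 X85.880 Y131.371
G1 X91.819 Y117.034
G1 X106.156 Y111.095
G1 X120.493 Y117.034
G1 X126.432 Y131.371
M5
G00 X51.215 Y64.338
M3 S188
G1 X49.495 Y68.491 F3126
G1 X45.342 Y70.211
G1 X41.189 Y68.491
G1 X39.469 Y64.338
G1 X41.189 Y60.185
G1 X45.342 Y58.465
G1 X49.495 Y60.185
G1 X51.215 Y64.338
M5
G00 X101.175 Y93.341
M3 S503
G1 X77.942 Y87.958 F1783
G1 X72.559 Y111.191
G1 X95.792 Y116.574
G1 X101.175 Y93.341
M5
G00 X71.529 Y108.185
M3 S503
G1 X83.048 Y108.185 F1783
G1 X83.048 Y83.855
G1 X71.529 Y83.855
G1 X71.529 Y108.185
M5

1 u = 1 mm; y_m = 180.290 − y.

[1] `<path>` cubic bezier, #008000→engrave S188 F3126: (91.128,158.715) → (96.560,146.107) → (97.091,125.419) → (91.022,102.585) → (76.655,83.543)

[2] `<path>` cubic bezier, #ff0000→score S503 F1783: (64.104,158.636) → (66.695,152.856) → (51.276,155.742) → (32.783,161.686) → (26.150,165.082)

[3] `<path>` open polyline, #ff0000→score S503 F1783: (114.613,28.724) → (56.800,43.061) → (50.694,33.529) → (59.651,67.080) → (15.110,138.421) → (64.723,173.405)

[4] `<circle>` circle, #ff0000→score S503 F1783: (126.432,131.371) → (120.493,145.708) → (106.156,151.647) → (91.819,145.708) → (85.880,131.371) → (91.819,117.034) → (106.156,111.095) → (120.493,117.034) → (126.432,131.371) (closed)

[5] `<circle>` circle, #008000→engrave S188 F3126: (51.215,64.338) → (49.495,68.491) → (45.342,70.211) → (41.189,68.491) → (39.469,64.338) → (41.189,60.185) → (45.342,58.465) → (49.495,60.185) → (51.215,64.338) (closed)

[6] `<path>` regular polygon, #ff0000→score S503 F1783: (101.175,93.341) → (77.942,87.958) → (72.559,111.191) → (95.792,116.574) → (101.175,93.341) (closed)

[7] `<polygon>` rectangle, #ff0000→score S503 F1783: (71.529,108.185) → (83.048,108.185) → (83.048,83.855) → (71.529,83.855) → (71.529,108.185) (closed)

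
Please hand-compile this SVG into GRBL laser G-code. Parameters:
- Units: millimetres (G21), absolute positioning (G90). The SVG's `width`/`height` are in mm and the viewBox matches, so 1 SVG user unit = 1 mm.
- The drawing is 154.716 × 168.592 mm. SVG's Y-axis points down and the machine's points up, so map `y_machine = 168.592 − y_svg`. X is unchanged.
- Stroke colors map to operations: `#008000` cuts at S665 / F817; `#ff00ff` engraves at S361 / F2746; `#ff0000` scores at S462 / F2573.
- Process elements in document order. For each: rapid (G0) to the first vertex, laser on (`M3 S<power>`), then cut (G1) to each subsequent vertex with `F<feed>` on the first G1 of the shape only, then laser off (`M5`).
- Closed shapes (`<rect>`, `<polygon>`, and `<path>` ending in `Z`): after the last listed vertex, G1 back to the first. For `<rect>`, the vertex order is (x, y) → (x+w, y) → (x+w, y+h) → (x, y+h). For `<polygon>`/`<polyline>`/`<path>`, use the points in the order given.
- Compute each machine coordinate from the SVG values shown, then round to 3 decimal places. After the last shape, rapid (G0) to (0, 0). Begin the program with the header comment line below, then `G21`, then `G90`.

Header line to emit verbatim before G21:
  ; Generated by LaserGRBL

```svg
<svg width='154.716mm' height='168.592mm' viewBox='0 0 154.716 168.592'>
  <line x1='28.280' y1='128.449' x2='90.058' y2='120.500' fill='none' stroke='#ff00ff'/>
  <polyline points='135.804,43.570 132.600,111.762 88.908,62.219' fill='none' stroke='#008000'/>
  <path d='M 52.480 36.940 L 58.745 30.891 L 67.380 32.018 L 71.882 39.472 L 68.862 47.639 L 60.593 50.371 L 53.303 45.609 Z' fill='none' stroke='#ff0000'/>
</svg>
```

; Generated by LaserGRBL
G21
G90
G0 X28.280 Y40.143
M3 S361
G1 X90.058 Y48.092 F2746
M5
G0 X135.804 Y125.022
M3 S665
G1 X132.600 Y56.830 F817
G1 X88.908 Y106.373
M5
G0 X52.480 Y131.652
M3 S462
G1 X58.745 Y137.701 F2573
G1 X67.380 Y136.574
G1 X71.882 Y129.120
G1 X68.862 Y120.953
G1 X60.593 Y118.221
G1 X53.303 Y122.983
G1 X52.480 Y131.652
M5
G0 X0.000 Y0.000

Since the viewBox matches the mm dimensions, user units are millimetres directly. The only transform is the Y-flip y_m = 168.592 − y_svg.

Shape 1 is a line segment drawn with `<line>`. Its stroke #ff00ff means engrave at S361, F2746. After flipping Y the toolpath is (28.280,40.143) → (90.058,48.092).

Shape 2 is a open polyline drawn with `<polyline>`. Its stroke #008000 means cut at S665, F817. After flipping Y the toolpath is (135.804,125.022) → (132.600,56.830) → (88.908,106.373).

Shape 3 is a regular polygon drawn with `<path>`. Its stroke #ff0000 means score at S462, F2573. After flipping Y the toolpath is (52.480,131.652) → (58.745,137.701) → (67.380,136.574) → (71.882,129.120) → (68.862,120.953) → (60.593,118.221) → (53.303,122.983) → (52.480,131.652), returning to the start.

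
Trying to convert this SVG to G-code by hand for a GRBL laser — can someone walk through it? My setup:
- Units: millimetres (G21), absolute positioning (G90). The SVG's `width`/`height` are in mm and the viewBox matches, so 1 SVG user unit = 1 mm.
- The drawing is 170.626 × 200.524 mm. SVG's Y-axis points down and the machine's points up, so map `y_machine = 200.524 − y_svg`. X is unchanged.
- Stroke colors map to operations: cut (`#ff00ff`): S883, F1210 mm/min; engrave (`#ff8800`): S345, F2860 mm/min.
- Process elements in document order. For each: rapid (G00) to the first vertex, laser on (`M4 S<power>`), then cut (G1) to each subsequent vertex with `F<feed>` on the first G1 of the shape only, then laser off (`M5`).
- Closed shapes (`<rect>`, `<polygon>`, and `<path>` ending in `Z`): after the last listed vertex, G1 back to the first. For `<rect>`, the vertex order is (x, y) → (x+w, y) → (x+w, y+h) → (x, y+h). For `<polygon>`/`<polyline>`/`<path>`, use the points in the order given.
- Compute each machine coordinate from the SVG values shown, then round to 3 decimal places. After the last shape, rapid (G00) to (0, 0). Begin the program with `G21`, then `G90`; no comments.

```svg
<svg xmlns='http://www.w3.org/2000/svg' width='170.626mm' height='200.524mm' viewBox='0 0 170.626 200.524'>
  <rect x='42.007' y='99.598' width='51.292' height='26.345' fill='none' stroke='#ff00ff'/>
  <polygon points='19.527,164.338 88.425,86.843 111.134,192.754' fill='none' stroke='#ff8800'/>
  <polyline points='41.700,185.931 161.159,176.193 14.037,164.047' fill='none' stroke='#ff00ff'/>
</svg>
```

G21
G90
G00 X42.007 Y100.926
M4 S883
G1 X93.299 Y100.926 F1210
G1 X93.299 Y74.581
G1 X42.007 Y74.581
G1 X42.007 Y100.926
M5
G00 X19.527 Y36.186
M4 S345
G1 X88.425 Y113.681 F2860
G1 X111.134 Y7.770
G1 X19.527 Y36.186
M5
G00 X41.700 Y14.593
M4 S883
G1 X161.159 Y24.331 F1210
G1 X14.037 Y36.477
M5
G00 X0.000 Y0.000

1 u = 1 mm; y_m = 200.524 − y.

[1] `<rect>` rectangle, #ff00ff→cut S883 F1210: (42.007,100.926) → (93.299,100.926) → (93.299,74.581) → (42.007,74.581) → (42.007,100.926) (closed)

[2] `<polygon>` closed polygon, #ff8800→engrave S345 F2860: (19.527,36.186) → (88.425,113.681) → (111.134,7.770) → (19.527,36.186) (closed)

[3] `<polyline>` open polyline, #ff00ff→cut S883 F1210: (41.700,14.593) → (161.159,24.331) → (14.037,36.477)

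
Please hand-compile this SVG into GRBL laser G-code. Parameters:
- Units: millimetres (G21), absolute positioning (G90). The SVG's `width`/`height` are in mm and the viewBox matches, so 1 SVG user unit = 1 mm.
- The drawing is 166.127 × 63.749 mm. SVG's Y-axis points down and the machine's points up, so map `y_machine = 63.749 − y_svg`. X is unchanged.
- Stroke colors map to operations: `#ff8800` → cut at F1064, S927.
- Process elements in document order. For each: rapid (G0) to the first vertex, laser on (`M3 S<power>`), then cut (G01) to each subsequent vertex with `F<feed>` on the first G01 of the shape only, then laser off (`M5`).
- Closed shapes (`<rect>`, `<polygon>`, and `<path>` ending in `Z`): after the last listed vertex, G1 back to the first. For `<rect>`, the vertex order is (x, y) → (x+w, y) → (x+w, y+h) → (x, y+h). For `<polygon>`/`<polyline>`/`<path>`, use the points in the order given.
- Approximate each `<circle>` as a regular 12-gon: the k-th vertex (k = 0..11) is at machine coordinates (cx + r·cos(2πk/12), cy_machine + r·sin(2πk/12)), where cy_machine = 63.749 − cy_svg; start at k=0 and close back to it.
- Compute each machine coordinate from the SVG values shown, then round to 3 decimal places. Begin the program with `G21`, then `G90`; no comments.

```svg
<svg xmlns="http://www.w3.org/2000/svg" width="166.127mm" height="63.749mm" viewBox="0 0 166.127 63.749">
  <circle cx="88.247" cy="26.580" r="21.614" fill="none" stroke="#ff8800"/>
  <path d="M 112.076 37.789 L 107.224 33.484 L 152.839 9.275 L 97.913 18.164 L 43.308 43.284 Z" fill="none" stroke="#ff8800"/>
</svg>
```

Since the viewBox matches the mm dimensions, user units are millimetres directly. The only transform is the Y-flip y_m = 63.749 − y_svg.

Shape 1 is a circle drawn with `<circle>`. Its stroke #ff8800 means cut at S927, F1064. After flipping Y the toolpath is (109.861,37.169) → (106.965,47.976) → (99.054,55.887) → (88.247,58.783) → (77.440,55.887) → (69.529,47.976) → (66.633,37.169) → (69.529,26.362) → (77.440,18.451) → (88.247,15.555) → (99.054,18.451) → (106.965,26.362) → (109.861,37.169), returning to the start.

Shape 2 is a closed polygon drawn with `<path>`. Its stroke #ff8800 means cut at S927, F1064. After flipping Y the toolpath is (112.076,25.960) → (107.224,30.265) → (152.839,54.474) → (97.913,45.585) → (43.308,20.465) → (112.076,25.960), returning to the start.

G21
G90
G0 X109.861 Y37.169
M3 S927
G01 X106.965 Y47.976 F1064
G01 X99.054 Y55.887
G01 X88.247 Y58.783
G01 X77.440 Y55.887
G01 X69.529 Y47.976
G01 X66.633 Y37.169
G01 X69.529 Y26.362
G01 X77.440 Y18.451
G01 X88.247 Y15.555
G01 X99.054 Y18.451
G01 X106.965 Y26.362
G01 X109.861 Y37.169
M5
G0 X112.076 Y25.960
M3 S927
G01 X107.224 Y30.265 F1064
G01 X152.839 Y54.474
G01 X97.913 Y45.585
G01 X43.308 Y20.465
G01 X112.076 Y25.960
M5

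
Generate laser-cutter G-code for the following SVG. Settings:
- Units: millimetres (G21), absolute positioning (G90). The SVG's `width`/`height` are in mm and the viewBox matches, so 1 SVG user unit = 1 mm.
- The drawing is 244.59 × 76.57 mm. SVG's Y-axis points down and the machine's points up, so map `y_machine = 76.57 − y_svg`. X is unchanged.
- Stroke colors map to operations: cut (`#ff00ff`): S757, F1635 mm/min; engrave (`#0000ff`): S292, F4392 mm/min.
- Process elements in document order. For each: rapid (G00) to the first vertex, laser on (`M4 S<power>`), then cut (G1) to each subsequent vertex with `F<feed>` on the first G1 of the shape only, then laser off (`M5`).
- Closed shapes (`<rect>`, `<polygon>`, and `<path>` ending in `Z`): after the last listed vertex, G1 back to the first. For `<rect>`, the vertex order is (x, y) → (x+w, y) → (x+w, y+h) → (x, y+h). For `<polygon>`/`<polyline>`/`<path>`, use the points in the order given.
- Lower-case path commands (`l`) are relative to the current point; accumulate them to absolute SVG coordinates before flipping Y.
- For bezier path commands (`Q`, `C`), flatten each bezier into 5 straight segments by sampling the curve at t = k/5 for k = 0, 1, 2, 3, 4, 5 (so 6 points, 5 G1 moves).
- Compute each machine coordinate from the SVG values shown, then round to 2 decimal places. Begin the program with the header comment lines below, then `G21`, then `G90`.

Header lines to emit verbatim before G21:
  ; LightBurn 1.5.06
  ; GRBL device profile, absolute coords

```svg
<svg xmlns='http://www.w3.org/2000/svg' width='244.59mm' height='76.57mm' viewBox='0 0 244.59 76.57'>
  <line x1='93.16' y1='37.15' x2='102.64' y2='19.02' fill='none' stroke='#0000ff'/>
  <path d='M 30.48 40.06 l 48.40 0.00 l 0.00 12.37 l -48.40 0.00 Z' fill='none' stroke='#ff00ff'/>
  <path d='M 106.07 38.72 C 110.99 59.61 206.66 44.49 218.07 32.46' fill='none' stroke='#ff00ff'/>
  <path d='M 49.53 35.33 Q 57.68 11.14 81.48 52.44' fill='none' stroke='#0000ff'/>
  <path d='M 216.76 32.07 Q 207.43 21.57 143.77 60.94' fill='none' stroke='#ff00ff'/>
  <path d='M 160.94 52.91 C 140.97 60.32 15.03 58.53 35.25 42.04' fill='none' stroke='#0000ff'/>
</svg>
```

; LightBurn 1.5.06
; GRBL device profile, absolute coords
G21
G90
G00 X93.16 Y39.42
M4 S292
G1 X102.64 Y57.55 F4392
M5
G00 X30.48 Y36.51
M4 S757
G1 X78.88 Y36.51 F1635
G1 X78.88 Y24.14
G1 X30.48 Y24.14
G1 X30.48 Y36.51
M5
G00 X106.07 Y37.85
M4 S757
G1 X118.51 Y29.32 F1635
G1 X144.33 Y27.56
G1 X175.13 Y30.69
G1 X202.51 Y36.83
G1 X218.07 Y44.11
M5
G00 X49.53 Y41.24
M4 S292
G1 X53.42 Y48.30 F4392
G1 X58.55 Y50.11
G1 X64.94 Y46.69
G1 X72.59 Y38.03
G1 X81.48 Y24.13
M5
G00 X216.76 Y44.50
M4 S757
G1 X210.85 Y46.71 F1635
G1 X200.60 Y44.92
G1 X186.01 Y39.15
G1 X167.06 Y29.38
G1 X143.77 Y15.63
M5
G00 X160.94 Y23.66
M4 S292
G1 X138.26 Y20.36 F4392
G1 X102.25 Y19.54
G1 X65.01 Y21.45
G1 X38.64 Y26.36
G1 X35.25 Y34.53
M5

1 u = 1 mm; y_m = 76.57 − y.

[1] `<line>` line segment, #0000ff→engrave S292 F4392: (93.16,39.42) → (102.64,57.55)

[2] `<path>` rectangle, #ff00ff→cut S757 F1635: (30.48,36.51) → (78.88,36.51) → (78.88,24.14) → (30.48,24.14) → (30.48,36.51) (closed)

[3] `<path>` cubic bezier, #ff00ff→cut S757 F1635: (106.07,37.85) → (118.51,29.32) → (144.33,27.56) → (175.13,30.69) → (202.51,36.83) → (218.07,44.11)

[4] `<path>` quadratic bezier, #0000ff→engrave S292 F4392: (49.53,41.24) → (53.42,48.30) → (58.55,50.11) → (64.94,46.69) → (72.59,38.03) → (81.48,24.13)

[5] `<path>` quadratic bezier, #ff00ff→cut S757 F1635: (216.76,44.50) → (210.85,46.71) → (200.60,44.92) → (186.01,39.15) → (167.06,29.38) → (143.77,15.63)

[6] `<path>` cubic bezier, #0000ff→engrave S292 F4392: (160.94,23.66) → (138.26,20.36) → (102.25,19.54) → (65.01,21.45) → (38.64,26.36) → (35.25,34.53)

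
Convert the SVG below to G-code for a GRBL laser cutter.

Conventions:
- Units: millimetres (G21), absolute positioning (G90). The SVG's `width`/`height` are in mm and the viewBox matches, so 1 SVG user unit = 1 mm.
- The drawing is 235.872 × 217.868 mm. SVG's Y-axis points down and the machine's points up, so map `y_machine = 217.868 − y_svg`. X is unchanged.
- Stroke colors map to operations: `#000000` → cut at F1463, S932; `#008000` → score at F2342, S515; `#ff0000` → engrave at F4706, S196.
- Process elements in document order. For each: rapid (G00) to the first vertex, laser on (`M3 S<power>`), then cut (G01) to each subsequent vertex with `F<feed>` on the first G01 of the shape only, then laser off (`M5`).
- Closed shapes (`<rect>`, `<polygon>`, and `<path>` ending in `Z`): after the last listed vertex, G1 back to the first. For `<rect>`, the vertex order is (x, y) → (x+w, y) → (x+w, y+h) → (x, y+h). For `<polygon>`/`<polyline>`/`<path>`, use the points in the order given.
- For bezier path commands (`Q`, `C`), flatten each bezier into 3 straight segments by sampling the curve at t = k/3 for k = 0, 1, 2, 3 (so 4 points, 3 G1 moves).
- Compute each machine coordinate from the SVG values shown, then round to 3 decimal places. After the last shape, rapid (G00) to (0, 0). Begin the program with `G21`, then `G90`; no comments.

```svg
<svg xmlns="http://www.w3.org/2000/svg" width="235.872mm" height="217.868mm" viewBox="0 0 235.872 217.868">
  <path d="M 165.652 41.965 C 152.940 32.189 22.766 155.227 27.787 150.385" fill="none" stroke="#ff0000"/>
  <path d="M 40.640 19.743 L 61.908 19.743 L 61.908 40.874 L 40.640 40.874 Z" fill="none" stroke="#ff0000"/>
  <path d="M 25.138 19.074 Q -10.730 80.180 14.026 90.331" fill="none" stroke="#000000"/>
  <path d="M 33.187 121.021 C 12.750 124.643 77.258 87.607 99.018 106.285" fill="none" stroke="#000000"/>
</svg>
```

G21
G90
G00 X165.652 Y175.903
M3 S196
G01 X123.144 Y151.063 F4706
G01 X58.473 Y95.612
G01 X27.787 Y67.483
M5
G00 X40.640 Y198.125
M3 S196
G01 X61.908 Y198.125 F4706
G01 X61.908 Y176.994
G01 X40.640 Y176.994
G01 X40.640 Y198.125
M5
G00 X25.138 Y198.794
M3 S932
G01 X7.962 Y163.718 F1463
G01 X4.258 Y139.966
G01 X14.026 Y127.537
M5
G00 X33.187 Y96.847
M3 S932
G01 X36.336 Y103.208 F1463
G01 X67.738 Y115.259
G01 X99.018 Y111.583
M5
G00 X0.000 Y0.000

viewBox `0 0 235.872 217.868` with mm width/height → 1 unit = 1 mm. Flip: y_m = 217.868 − y_svg.

**Shape 1** — `<path>` cubic bezier, stroke `#ff0000` → engrave (S196, F4706). Control points (SVG): P0=(165.652,41.965), P1=(152.940,32.189), P2=(22.766,155.227), P3=(27.787,150.385); sampled at t=k/3. Machine vertices: (165.652,175.903) → (123.144,151.063) → (58.473,95.612) → (27.787,67.483). Open path.

**Shape 2** — `<path>` rectangle, stroke `#ff0000` → engrave (S196, F4706). Machine vertices: (40.640,198.125) → (61.908,198.125) → (61.908,176.994) → (40.640,176.994) → (40.640,198.125). Closed: final G1 returns to the first vertex.

**Shape 3** — `<path>` quadratic bezier, stroke `#000000` → cut (S932, F1463). Control points (SVG): P0=(25.138,19.074), P1=(-10.730,80.180), P2=(14.026,90.331); sampled at t=k/3. Machine vertices: (25.138,198.794) → (7.962,163.718) → (4.258,139.966) → (14.026,127.537). Open path.

**Shape 4** — `<path>` cubic bezier, stroke `#000000` → cut (S932, F1463). Control points (SVG): P0=(33.187,121.021), P1=(12.750,124.643), P2=(77.258,87.607), P3=(99.018,106.285); sampled at t=k/3. Machine vertices: (33.187,96.847) → (36.336,103.208) → (67.738,115.259) → (99.018,111.583). Open path.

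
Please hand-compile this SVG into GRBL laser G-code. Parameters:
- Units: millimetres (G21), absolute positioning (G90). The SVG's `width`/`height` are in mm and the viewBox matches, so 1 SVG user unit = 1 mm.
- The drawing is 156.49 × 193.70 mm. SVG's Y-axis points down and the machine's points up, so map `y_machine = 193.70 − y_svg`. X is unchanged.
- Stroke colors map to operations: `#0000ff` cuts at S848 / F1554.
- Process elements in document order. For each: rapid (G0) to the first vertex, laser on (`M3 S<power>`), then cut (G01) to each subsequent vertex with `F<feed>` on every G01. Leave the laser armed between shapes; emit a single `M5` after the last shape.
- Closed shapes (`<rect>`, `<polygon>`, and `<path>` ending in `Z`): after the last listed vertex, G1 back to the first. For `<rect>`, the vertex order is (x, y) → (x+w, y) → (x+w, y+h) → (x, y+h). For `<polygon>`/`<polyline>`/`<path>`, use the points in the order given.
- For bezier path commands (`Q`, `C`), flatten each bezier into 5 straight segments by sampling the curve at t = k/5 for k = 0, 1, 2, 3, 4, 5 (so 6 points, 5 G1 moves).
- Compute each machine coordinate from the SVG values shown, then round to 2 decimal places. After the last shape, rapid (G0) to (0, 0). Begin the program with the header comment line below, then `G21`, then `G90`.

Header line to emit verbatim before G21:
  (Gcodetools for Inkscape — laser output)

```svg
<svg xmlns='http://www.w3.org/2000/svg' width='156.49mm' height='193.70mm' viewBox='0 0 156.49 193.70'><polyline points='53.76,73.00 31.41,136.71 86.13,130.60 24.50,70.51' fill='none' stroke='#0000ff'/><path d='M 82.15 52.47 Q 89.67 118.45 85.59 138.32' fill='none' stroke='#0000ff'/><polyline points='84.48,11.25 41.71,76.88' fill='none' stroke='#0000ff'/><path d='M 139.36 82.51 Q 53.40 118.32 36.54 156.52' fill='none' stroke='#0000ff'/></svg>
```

(Gcodetools for Inkscape — laser output)
G21
G90
G0 X53.76 Y120.70
M3 S848
G01 X31.41 Y56.99 F1554
G01 X86.13 Y63.10 F1554
G01 X24.50 Y123.19 F1554
G0 X82.15 Y141.23
M3 S848
G01 X84.69 Y116.68 F1554
G01 X86.31 Y95.82 F1554
G01 X87.00 Y78.65 F1554
G01 X86.76 Y65.17 F1554
G01 X85.59 Y55.38 F1554
G0 X84.48 Y182.45
M3 S848
G01 X41.71 Y116.82 F1554
G0 X139.36 Y111.19
M3 S848
G01 X107.74 Y96.77 F1554
G01 X81.65 Y82.16 F1554
G01 X61.08 Y67.36 F1554
G01 X46.05 Y52.36 F1554
G01 X36.54 Y37.18 F1554
M5
G0 X0.00 Y0.00

Since the viewBox matches the mm dimensions, user units are millimetres directly. The only transform is the Y-flip y_m = 193.70 − y_svg.

Shape 1 is a open polyline drawn with `<polyline>`. Its stroke #0000ff means cut at S848, F1554. After flipping Y the toolpath is (53.76,120.70) → (31.41,56.99) → (86.13,63.10) → (24.50,123.19).

Shape 2 is a quadratic bezier drawn with `<path>`. Its stroke #0000ff means cut at S848, F1554. After flipping Y the toolpath is (82.15,141.23) → (84.69,116.68) → (86.31,95.82) → (87.00,78.65) → (86.76,65.17) → (85.59,55.38).

Shape 3 is a line segment drawn with `<polyline>`. Its stroke #0000ff means cut at S848, F1554. After flipping Y the toolpath is (84.48,182.45) → (41.71,116.82).

Shape 4 is a quadratic bezier drawn with `<path>`. Its stroke #0000ff means cut at S848, F1554. After flipping Y the toolpath is (139.36,111.19) → (107.74,96.77) → (81.65,82.16) → (61.08,67.36) → (46.05,52.36) → (36.54,37.18).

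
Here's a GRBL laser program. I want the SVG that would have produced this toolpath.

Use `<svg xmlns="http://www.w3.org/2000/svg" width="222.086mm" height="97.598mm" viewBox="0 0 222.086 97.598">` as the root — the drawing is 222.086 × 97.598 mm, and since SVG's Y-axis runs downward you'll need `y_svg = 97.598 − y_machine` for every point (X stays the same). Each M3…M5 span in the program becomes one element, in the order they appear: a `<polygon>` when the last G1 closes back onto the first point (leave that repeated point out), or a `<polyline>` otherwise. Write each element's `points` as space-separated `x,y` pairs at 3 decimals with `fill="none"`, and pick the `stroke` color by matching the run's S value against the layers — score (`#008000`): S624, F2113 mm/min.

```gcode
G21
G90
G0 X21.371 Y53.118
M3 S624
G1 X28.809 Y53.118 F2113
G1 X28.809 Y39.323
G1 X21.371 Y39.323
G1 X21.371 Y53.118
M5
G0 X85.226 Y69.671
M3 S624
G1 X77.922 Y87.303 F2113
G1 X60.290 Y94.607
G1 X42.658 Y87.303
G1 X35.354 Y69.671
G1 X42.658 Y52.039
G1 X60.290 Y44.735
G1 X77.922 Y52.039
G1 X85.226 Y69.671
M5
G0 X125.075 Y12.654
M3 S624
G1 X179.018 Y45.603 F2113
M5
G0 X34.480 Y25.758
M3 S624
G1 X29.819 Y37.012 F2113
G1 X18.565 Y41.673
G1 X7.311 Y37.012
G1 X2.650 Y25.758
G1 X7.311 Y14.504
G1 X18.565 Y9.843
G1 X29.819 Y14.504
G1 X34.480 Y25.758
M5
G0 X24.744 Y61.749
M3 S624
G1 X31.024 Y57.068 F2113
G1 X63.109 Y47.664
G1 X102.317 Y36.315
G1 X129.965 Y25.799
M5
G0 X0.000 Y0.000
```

<svg xmlns="http://www.w3.org/2000/svg" width="222.086mm" height="97.598mm" viewBox="0 0 222.086 97.598">
  <polygon points="21.371,44.480 28.809,44.480 28.809,58.275 21.371,58.275" fill="none" stroke="#008000"/>
  <polygon points="85.226,27.927 77.922,10.295 60.290,2.991 42.658,10.295 35.354,27.927 42.658,45.559 60.290,52.863 77.922,45.559" fill="none" stroke="#008000"/>
  <polyline points="125.075,84.944 179.018,51.995" fill="none" stroke="#008000"/>
  <polygon points="34.480,71.840 29.819,60.586 18.565,55.925 7.311,60.586 2.650,71.840 7.311,83.094 18.565,87.755 29.819,83.094" fill="none" stroke="#008000"/>
  <polyline points="24.744,35.849 31.024,40.530 63.109,49.934 102.317,61.283 129.965,71.799" fill="none" stroke="#008000"/>
</svg>

Each laser-on run becomes one SVG element. Flip Y back into SVG space with y_svg = 97.598 − y_machine. Every run uses S624, so all elements get stroke `#008000` (score).

Run 1: The run returns to its start, so emit a `<polygon>` with points (Y-flipped): 21.371,44.480 28.809,44.480 28.809,58.275 21.371,58.275.

Run 2: The run returns to its start, so emit a `<polygon>` with points (Y-flipped): 85.226,27.927 77.922,10.295 60.290,2.991 42.658,10.295 35.354,27.927 42.658,45.559 60.290,52.863 77.922,45.559.

Run 3: The run is open, so emit a `<polyline>` with points (Y-flipped): 125.075,84.944 179.018,51.995.

Run 4: The run returns to its start, so emit a `<polygon>` with points (Y-flipped): 34.480,71.840 29.819,60.586 18.565,55.925 7.311,60.586 2.650,71.840 7.311,83.094 18.565,87.755 29.819,83.094.

Run 5: The run is open, so emit a `<polyline>` with points (Y-flipped): 24.744,35.849 31.024,40.530 63.109,49.934 102.317,61.283 129.965,71.799.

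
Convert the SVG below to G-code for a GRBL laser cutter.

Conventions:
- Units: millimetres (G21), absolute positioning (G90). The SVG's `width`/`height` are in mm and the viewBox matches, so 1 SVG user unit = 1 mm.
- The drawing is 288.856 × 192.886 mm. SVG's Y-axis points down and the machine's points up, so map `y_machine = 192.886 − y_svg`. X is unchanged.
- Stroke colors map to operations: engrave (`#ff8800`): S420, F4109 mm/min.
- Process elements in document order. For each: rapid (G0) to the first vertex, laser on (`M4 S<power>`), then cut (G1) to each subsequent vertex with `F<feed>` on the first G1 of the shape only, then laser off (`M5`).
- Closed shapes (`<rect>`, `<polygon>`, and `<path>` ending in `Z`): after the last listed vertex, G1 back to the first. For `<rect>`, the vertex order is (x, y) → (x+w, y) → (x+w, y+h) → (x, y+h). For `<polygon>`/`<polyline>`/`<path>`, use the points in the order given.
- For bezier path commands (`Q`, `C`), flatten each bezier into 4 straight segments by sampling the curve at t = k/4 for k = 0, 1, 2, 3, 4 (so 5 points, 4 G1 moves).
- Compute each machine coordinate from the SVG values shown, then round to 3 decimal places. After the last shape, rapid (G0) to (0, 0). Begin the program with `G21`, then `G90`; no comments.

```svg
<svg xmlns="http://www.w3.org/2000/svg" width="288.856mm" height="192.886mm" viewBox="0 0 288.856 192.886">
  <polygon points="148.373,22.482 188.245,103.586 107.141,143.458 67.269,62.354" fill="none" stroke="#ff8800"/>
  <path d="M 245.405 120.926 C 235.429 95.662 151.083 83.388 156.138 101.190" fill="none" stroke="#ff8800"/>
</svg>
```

1 u = 1 mm; y_m = 192.886 − y.

[1] `<polygon>` regular polygon, #ff8800→engrave S420 F4109: (148.373,170.404) → (188.245,89.300) → (107.141,49.428) → (67.269,130.532) → (148.373,170.404) (closed)

[2] `<path>` cubic bezier, #ff8800→engrave S420 F4109: (245.405,71.960) → (226.538,88.205) → (195.135,97.978) → (166.551,99.675) → (156.138,91.696)

G21
G90
G0 X148.373 Y170.404
M4 S420
G1 X188.245 Y89.300 F4109
G1 X107.141 Y49.428
G1 X67.269 Y130.532
G1 X148.373 Y170.404
M5
G0 X245.405 Y71.960
M4 S420
G1 X226.538 Y88.205 F4109
G1 X195.135 Y97.978
G1 X166.551 Y99.675
G1 X156.138 Y91.696
M5
G0 X0.000 Y0.000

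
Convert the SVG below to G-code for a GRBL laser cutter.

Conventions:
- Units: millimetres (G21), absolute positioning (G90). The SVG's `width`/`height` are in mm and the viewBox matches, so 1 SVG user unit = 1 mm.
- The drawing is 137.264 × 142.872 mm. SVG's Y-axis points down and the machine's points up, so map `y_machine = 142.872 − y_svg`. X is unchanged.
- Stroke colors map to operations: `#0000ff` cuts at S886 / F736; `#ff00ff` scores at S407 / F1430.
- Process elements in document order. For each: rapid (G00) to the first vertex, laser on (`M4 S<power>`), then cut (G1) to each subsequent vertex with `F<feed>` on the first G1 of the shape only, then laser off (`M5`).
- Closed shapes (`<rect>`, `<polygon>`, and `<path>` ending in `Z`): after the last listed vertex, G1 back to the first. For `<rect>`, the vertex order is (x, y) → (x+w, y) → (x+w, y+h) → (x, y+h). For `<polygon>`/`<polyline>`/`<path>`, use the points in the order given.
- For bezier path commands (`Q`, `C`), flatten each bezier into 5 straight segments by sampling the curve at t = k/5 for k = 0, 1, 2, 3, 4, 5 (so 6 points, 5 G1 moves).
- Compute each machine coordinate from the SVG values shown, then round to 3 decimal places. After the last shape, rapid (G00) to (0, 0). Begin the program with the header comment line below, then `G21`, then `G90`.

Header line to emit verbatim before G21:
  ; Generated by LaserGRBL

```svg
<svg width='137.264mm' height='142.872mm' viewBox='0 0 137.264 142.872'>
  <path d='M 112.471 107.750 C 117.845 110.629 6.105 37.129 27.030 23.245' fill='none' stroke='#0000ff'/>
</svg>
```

; Generated by LaserGRBL
G21
G90
G00 X112.471 Y35.122
M4 S886
G1 X103.640 Y41.472 F736
G1 X78.691 Y59.625
G1 X49.613 Y83.054
G1 X28.397 Y105.231
G1 X27.030 Y119.627
M5
G00 X0.000 Y0.000

viewBox `0 0 137.264 142.872` with mm width/height → 1 unit = 1 mm. Flip: y_m = 142.872 − y_svg.

**Shape 1** — `<path>` cubic bezier, stroke `#0000ff` → cut (S886, F736). Control points (SVG): P0=(112.471,107.750), P1=(117.845,110.629), P2=(6.105,37.129), P3=(27.030,23.245); sampled at t=k/5. Machine vertices: (112.471,35.122) → (103.640,41.472) → (78.691,59.625) → (49.613,83.054) → (28.397,105.231) → (27.030,119.627). Open path.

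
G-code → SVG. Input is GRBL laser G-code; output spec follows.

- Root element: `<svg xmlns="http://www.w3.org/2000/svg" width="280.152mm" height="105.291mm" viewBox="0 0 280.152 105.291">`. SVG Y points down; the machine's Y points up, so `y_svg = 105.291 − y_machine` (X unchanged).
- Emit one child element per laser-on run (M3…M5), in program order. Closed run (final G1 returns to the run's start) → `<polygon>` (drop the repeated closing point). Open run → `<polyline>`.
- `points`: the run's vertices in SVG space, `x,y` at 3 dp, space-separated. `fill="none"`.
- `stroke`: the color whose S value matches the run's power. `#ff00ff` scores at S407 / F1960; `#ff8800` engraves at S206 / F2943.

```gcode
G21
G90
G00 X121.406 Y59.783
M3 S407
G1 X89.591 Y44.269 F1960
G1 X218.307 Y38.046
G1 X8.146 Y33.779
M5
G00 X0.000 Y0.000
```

Each laser-on run becomes one SVG element. Flip Y back into SVG space with y_svg = 105.291 − y_machine. Every run uses S407, so all elements get stroke `#ff00ff` (score).

Run 1: The run is open, so emit a `<polyline>` with points (Y-flipped): 121.406,45.508 89.591,61.022 218.307,67.245 8.146,71.512.

<svg xmlns="http://www.w3.org/2000/svg" width="280.152mm" height="105.291mm" viewBox="0 0 280.152 105.291">
  <polyline points="121.406,45.508 89.591,61.022 218.307,67.245 8.146,71.512" fill="none" stroke="#ff00ff"/>
</svg>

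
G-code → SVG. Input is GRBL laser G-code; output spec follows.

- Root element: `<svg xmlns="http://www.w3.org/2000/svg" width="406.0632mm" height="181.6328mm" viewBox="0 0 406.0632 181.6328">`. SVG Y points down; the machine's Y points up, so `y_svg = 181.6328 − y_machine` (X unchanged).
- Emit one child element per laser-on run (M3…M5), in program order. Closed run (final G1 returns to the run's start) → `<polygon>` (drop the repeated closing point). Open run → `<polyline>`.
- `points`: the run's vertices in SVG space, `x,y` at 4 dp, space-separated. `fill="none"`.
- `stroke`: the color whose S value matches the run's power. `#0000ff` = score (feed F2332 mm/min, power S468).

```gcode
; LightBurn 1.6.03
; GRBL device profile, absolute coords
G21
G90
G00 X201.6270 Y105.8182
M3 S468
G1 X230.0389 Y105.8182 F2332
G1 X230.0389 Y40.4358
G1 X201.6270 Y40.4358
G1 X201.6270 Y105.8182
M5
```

y_svg = 181.6328 − y_m. Every run uses S468, so all elements get stroke `#0000ff` (score).

[1] closed run; points: 201.6270,75.8146 230.0389,75.8146 230.0389,141.1970 201.6270,141.1970

<svg xmlns="http://www.w3.org/2000/svg" width="406.0632mm" height="181.6328mm" viewBox="0 0 406.0632 181.6328">
  <polygon points="201.6270,75.8146 230.0389,75.8146 230.0389,141.1970 201.6270,141.1970" fill="none" stroke="#0000ff"/>
</svg>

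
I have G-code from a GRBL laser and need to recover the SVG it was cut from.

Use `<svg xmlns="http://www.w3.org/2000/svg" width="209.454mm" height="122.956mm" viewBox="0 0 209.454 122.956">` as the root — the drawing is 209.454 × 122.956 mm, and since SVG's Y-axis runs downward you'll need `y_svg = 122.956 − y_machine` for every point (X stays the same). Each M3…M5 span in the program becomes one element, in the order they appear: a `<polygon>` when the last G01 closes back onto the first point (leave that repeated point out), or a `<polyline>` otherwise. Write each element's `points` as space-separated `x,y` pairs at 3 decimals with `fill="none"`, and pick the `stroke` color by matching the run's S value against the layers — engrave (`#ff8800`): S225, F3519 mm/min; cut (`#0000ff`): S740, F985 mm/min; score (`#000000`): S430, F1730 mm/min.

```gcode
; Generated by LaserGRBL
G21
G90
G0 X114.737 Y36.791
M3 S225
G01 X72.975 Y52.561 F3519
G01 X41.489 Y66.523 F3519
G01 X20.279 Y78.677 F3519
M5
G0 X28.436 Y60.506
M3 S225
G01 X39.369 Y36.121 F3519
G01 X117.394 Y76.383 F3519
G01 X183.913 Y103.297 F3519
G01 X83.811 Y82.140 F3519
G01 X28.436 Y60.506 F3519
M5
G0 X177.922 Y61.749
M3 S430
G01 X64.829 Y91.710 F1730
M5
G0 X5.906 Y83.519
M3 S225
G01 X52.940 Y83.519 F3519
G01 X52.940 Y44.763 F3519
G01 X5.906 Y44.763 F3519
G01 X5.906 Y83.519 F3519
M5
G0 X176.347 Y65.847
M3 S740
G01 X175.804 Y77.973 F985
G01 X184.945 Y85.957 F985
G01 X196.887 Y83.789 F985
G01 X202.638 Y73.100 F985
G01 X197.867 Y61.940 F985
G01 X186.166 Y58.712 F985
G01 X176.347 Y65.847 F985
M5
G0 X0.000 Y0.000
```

Each laser-on run becomes one SVG element. Flip Y back into SVG space with y_svg = 122.956 − y_machine.

Run 1: power S225 maps to stroke `#ff8800` (engrave). The run is open, so emit a `<polyline>` with points (Y-flipped): 114.737,86.165 72.975,70.395 41.489,56.433 20.279,44.279.

Run 2: the run's S225 means `#ff8800` (engrave). The run returns to its start, so emit a `<polygon>` with points (Y-flipped): 28.436,62.450 39.369,86.835 117.394,46.573 183.913,19.659 83.811,40.816.

Run 3: power S430 maps to stroke `#000000` (score). The run is open, so emit a `<polyline>` with points (Y-flipped): 177.922,61.207 64.829,31.246.

Run 4: S225 ⇒ engrave layer `#ff8800`. The run returns to its start, so emit a `<polygon>` with points (Y-flipped): 5.906,39.437 52.940,39.437 52.940,78.193 5.906,78.193.

Run 5: power S740 maps to stroke `#0000ff` (cut). The run returns to its start, so emit a `<polygon>` with points (Y-flipped): 176.347,57.109 175.804,44.983 184.945,36.999 196.887,39.167 202.638,49.856 197.867,61.016 186.166,64.244.

<svg xmlns="http://www.w3.org/2000/svg" width="209.454mm" height="122.956mm" viewBox="0 0 209.454 122.956">
  <polyline points="114.737,86.165 72.975,70.395 41.489,56.433 20.279,44.279" fill="none" stroke="#ff8800"/>
  <polygon points="28.436,62.450 39.369,86.835 117.394,46.573 183.913,19.659 83.811,40.816" fill="none" stroke="#ff8800"/>
  <polyline points="177.922,61.207 64.829,31.246" fill="none" stroke="#000000"/>
  <polygon points="5.906,39.437 52.940,39.437 52.940,78.193 5.906,78.193" fill="none" stroke="#ff8800"/>
  <polygon points="176.347,57.109 175.804,44.983 184.945,36.999 196.887,39.167 202.638,49.856 197.867,61.016 186.166,64.244" fill="none" stroke="#0000ff"/>
</svg>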